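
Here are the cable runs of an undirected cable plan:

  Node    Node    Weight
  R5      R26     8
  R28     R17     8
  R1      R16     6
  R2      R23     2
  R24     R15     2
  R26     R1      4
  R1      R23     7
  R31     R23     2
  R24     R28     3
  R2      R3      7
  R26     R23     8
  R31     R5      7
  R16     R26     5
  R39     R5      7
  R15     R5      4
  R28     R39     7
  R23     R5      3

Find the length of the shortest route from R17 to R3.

Compare a few routes:
R17 → R28 → R39 → R5 → R23 → R2 → R3: 8+7+7+3+2+7 = 34
R17 → R28 → R24 → R15 → R5 → R23 → R2 → R3: 8+3+2+4+3+2+7 = 29
Cheapest is R17 → R28 → R24 → R15 → R5 → R23 → R2 → R3 at 29.

29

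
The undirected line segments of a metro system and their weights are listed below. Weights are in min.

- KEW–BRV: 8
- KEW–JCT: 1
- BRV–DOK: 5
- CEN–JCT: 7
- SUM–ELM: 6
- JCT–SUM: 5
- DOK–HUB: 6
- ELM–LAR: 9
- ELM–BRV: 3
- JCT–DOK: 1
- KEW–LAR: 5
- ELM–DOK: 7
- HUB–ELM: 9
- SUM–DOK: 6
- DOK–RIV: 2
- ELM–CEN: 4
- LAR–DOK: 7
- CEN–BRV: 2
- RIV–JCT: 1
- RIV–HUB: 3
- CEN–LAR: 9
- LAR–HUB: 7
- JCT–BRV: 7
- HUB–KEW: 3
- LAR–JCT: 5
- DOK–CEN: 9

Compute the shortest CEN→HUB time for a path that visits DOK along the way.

12 min

Shortest CEN→DOK: CEN → BRV → DOK = 7
Best DOK to HUB: DOK → JCT → KEW → HUB costing 5
Total via DOK: 7 + 5 = 12 min.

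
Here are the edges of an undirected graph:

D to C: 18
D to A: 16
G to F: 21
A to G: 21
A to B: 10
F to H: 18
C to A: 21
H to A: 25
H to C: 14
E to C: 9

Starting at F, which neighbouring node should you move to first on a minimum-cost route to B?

Candidate routes:
F → H → A → B: 18+25+10 = 53
F → H → C → A → B: 18+14+21+10 = 63
F → G → A → B: 21+21+10 = 52
Cheapest is F → G → A → B at 52.
So from F the first move is to G.

G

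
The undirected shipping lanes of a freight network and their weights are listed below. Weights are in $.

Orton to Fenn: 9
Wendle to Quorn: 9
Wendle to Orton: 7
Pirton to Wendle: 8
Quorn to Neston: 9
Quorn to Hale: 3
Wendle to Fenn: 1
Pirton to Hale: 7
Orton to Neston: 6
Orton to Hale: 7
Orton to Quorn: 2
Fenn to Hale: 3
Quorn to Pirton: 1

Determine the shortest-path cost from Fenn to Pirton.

$7

Compare a few routes:
Fenn–Wendle–Pirton: 1+8 = 9
Fenn–Hale–Pirton: 3+7 = 10
Fenn–Hale–Quorn–Pirton: 3+3+1 = 7
The minimum is $7 via Fenn–Hale–Quorn–Pirton.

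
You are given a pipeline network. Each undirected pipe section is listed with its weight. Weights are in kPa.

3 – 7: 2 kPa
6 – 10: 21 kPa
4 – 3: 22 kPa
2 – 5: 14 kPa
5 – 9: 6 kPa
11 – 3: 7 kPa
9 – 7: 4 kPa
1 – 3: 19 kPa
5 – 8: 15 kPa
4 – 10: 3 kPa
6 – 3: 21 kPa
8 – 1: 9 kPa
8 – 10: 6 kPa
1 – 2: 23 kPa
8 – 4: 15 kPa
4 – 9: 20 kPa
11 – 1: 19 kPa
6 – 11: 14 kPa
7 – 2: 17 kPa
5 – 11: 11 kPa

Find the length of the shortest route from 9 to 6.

Enumerating some paths:
9–5–11–6: 6+11+14 = 31
9–7–3–6: 4+2+21 = 27
The minimum is 27 kPa via 9–7–3–6.

27 kPa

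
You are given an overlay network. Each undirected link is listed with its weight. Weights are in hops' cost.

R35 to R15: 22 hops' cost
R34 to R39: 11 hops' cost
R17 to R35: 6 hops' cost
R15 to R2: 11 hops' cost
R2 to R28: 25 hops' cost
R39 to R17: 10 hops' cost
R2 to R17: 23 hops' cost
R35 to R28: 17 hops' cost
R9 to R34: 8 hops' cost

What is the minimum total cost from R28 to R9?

52 hops' cost

Shortest distances from R28:
R28: 0
R35: 17  (via R28)
R17: 23  (via R35)
R2: 25  (via R28)
R39: 33  (via R17)
R15: 36  (via R2)
R34: 44  (via R39)
R9: 52  (via R34)
Shortest route: R28 → R35 → R17 → R39 → R34 → R9 = 52 hops' cost.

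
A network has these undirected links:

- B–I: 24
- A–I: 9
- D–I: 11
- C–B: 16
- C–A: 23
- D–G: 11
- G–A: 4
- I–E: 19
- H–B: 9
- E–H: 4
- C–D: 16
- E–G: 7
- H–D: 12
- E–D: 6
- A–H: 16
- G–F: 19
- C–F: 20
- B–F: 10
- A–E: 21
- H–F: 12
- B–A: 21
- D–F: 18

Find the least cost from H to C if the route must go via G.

Shortest H→G: H–E–G = 11
Best G to C: G–A–C costing 27
Total via G: 11 + 27 = 38.

38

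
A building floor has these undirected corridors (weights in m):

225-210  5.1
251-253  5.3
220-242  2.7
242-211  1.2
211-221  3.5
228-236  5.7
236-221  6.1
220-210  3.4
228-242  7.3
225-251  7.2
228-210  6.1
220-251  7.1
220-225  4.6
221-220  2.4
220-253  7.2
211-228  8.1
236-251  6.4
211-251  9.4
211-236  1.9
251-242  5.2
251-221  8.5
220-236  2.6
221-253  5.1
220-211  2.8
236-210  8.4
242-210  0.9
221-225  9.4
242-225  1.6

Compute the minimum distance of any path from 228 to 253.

Settle nodes by increasing distance from 228:
228: 0
236: 5.7  (via 228)
210: 6.1  (via 228)
242: 7  (via 210)
211: 7.6  (via 236)
220: 8.3  (via 236)
225: 8.6  (via 242)
221: 10.7  (via 220)
251: 12.1  (via 236)
253: 15.5  (via 220)
Shortest route: 228–236–220–253 = 15.5 m.

15.5 m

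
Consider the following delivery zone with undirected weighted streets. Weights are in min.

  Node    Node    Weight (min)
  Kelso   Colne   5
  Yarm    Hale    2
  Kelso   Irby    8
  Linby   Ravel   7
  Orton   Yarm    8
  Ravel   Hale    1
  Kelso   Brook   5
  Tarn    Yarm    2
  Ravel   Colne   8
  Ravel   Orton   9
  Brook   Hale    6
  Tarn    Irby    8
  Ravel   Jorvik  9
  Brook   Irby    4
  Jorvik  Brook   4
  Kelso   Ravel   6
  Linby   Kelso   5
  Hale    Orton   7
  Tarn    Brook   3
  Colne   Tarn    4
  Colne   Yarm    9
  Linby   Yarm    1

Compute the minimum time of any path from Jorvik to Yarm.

9 min

Running Dijkstra from Jorvik:
Jorvik: 0
Brook: 4  (via Jorvik)
Tarn: 7  (via Brook)
Irby: 8  (via Brook)
Ravel: 9  (via Jorvik)
Yarm: 9  (via Tarn)
Shortest route: Jorvik–Brook–Tarn–Yarm = 9 min.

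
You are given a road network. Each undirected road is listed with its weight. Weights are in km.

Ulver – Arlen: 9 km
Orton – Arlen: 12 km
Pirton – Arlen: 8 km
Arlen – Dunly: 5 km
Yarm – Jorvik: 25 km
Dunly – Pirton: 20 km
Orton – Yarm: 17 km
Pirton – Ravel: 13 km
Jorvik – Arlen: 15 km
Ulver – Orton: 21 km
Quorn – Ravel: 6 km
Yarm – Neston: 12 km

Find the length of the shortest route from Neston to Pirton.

Shortest distances from Neston:
Neston: 0
Yarm: 12  (via Neston)
Orton: 29  (via Yarm)
Jorvik: 37  (via Yarm)
Arlen: 41  (via Orton)
Dunly: 46  (via Arlen)
Pirton: 49  (via Arlen)
Shortest route: Neston–Yarm–Orton–Arlen–Pirton = 49 km.

49 km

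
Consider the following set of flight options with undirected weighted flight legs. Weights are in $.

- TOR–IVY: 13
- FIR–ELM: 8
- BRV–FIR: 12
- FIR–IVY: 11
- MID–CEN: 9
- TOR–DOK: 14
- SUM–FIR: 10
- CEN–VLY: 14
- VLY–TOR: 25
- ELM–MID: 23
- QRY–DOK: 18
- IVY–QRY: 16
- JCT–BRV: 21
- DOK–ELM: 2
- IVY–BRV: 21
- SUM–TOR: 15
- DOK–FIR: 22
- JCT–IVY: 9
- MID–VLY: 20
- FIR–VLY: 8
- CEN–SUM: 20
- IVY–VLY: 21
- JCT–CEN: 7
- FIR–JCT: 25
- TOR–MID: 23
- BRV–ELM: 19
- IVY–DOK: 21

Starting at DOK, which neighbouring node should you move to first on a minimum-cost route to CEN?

ELM

Enumerating some paths:
DOK - IVY - JCT - CEN: 21+9+7 = 37
DOK - ELM - FIR - VLY - CEN: 2+8+8+14 = 32
DOK - ELM - MID - CEN: 2+23+9 = 34
Cheapest is DOK - ELM - FIR - VLY - CEN at $32.
So from DOK the first move is to ELM.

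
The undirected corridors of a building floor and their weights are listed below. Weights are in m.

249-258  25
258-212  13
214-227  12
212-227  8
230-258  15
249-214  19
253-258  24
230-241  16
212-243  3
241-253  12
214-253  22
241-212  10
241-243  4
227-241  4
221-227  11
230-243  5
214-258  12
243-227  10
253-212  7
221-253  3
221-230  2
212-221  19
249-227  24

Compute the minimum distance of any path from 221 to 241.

Enumerating some paths:
221–253–241: 3+12 = 15
221–230–243–241: 2+5+4 = 11
Cheapest is 221–230–243–241 at 11 m.

11 m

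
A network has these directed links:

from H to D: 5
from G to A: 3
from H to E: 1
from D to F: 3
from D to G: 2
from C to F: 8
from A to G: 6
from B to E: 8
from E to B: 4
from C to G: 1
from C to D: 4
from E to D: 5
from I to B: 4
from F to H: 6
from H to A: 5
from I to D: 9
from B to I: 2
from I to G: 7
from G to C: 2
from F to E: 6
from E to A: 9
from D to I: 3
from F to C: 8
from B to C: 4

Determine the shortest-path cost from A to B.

Settle nodes by increasing distance from A:
A: 0
G: 6  (via A)
C: 8  (via G)
D: 12  (via C)
F: 15  (via D)
I: 15  (via D)
B: 19  (via I)
Shortest route: A–G–C–D–I–B = 19.

19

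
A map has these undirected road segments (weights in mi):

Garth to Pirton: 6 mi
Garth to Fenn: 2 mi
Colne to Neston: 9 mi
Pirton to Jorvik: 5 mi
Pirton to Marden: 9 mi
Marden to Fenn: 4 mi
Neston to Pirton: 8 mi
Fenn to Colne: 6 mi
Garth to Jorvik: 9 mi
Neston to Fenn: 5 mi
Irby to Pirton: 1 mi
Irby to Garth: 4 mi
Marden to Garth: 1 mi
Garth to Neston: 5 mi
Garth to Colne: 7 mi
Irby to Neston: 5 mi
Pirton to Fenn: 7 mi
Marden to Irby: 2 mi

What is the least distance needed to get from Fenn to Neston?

Enumerating some paths:
Fenn–Garth–Marden–Irby–Neston: 2+1+2+5 = 10
Fenn–Marden–Garth–Neston: 4+1+5 = 10
Fenn–Garth–Neston: 2+5 = 7
Fenn–Neston: 5 = 5
The minimum is 5 mi via Fenn–Neston.

5 mi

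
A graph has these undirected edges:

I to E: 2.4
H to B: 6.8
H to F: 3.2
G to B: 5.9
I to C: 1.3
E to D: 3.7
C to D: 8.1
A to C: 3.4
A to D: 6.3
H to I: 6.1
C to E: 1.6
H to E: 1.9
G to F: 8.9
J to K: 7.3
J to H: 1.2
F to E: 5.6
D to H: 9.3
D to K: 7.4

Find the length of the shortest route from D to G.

17.7

Running Dijkstra from D:
D: 0
E: 3.7  (via D)
C: 5.3  (via E)
H: 5.6  (via E)
I: 6.1  (via E)
A: 6.3  (via D)
J: 6.8  (via H)
K: 7.4  (via D)
F: 8.8  (via H)
B: 12.4  (via H)
G: 17.7  (via F)
Shortest route: D → E → H → F → G = 17.7.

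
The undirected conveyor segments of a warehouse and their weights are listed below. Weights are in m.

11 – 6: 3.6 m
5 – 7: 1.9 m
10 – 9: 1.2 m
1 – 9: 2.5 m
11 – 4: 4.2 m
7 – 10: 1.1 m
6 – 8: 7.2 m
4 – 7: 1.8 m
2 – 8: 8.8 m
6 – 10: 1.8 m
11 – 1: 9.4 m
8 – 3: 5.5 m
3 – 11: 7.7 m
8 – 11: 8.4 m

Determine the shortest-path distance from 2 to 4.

20.7 m

Settle nodes by increasing distance from 2:
2: 0
8: 8.8  (via 2)
3: 14.3  (via 8)
6: 16  (via 8)
11: 17.2  (via 8)
10: 17.8  (via 6)
7: 18.9  (via 10)
9: 19  (via 10)
4: 20.7  (via 7)
Shortest route: 2–8–6–10–7–4 = 20.7 m.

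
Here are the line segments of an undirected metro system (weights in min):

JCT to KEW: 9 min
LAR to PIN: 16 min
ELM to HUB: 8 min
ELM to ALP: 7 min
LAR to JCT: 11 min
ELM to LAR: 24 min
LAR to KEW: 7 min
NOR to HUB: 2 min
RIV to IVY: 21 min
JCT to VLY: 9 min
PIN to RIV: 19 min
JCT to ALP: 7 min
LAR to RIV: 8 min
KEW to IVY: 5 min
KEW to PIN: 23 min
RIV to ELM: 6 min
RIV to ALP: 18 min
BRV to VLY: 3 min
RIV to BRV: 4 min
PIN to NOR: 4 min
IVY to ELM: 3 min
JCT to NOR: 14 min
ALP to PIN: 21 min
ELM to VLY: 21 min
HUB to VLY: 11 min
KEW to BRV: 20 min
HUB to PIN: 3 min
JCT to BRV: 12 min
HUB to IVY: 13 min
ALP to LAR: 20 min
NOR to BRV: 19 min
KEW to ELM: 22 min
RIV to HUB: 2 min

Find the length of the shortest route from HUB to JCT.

Running Dijkstra from HUB:
HUB: 0
NOR: 2  (via HUB)
RIV: 2  (via HUB)
PIN: 3  (via HUB)
BRV: 6  (via RIV)
ELM: 8  (via HUB)
VLY: 9  (via BRV)
LAR: 10  (via RIV)
IVY: 11  (via ELM)
ALP: 15  (via ELM)
KEW: 16  (via IVY)
JCT: 16  (via NOR)
Shortest route: HUB → NOR → JCT = 16 min.

16 min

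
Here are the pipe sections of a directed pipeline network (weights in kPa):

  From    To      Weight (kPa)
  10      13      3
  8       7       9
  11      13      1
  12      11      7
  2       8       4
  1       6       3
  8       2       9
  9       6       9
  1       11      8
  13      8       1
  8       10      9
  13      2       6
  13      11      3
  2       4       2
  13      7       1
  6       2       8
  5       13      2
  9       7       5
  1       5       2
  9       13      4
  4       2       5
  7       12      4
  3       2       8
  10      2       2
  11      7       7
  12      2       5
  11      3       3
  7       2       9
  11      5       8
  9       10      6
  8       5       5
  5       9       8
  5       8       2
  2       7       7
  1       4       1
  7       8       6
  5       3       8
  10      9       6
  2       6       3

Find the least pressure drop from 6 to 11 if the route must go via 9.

32 kPa

Best 6 to 9: 6–2–8–5–9 costing 25
Shortest 9→11: 9–13–11 = 7
Total via 9: 25 + 7 = 32 kPa.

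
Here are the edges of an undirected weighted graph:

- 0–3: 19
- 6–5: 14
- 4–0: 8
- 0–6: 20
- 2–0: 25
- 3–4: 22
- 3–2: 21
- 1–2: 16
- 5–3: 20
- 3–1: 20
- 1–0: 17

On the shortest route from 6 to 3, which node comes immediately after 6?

Compare a few routes:
6 → 0 → 1 → 3: 20+17+20 = 57
6 → 0 → 4 → 3: 20+8+22 = 50
6 → 5 → 3: 14+20 = 34
6 → 0 → 3: 20+19 = 39
The minimum is 34 via 6 → 5 → 3.
So from 6 the first move is to 5.

5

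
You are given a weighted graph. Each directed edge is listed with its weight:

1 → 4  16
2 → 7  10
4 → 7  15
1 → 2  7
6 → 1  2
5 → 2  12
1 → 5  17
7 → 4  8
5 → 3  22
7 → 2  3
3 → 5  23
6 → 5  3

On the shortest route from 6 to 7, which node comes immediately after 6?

Enumerating some paths:
6 → 1 → 2 → 7: 2+7+10 = 19
6 → 5 → 2 → 7: 3+12+10 = 25
Cheapest is 6 → 1 → 2 → 7 at 19.
So from 6 the first move is to 1.

1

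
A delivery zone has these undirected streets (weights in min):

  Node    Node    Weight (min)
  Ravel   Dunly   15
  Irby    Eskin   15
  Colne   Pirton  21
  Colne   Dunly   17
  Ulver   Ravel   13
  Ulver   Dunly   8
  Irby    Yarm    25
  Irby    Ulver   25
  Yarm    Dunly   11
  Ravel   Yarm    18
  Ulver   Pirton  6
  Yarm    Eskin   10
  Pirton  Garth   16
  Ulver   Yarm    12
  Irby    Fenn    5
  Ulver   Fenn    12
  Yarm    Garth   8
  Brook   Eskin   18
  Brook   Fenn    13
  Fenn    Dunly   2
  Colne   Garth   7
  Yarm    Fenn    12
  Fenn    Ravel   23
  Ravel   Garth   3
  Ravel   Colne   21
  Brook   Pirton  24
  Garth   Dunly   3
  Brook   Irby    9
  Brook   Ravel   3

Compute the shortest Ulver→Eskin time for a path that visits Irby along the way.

Best Ulver to Irby: Ulver–Dunly–Fenn–Irby costing 15
Best Irby to Eskin: Irby–Eskin costing 15
Total via Irby: 15 + 15 = 30 min.

30 min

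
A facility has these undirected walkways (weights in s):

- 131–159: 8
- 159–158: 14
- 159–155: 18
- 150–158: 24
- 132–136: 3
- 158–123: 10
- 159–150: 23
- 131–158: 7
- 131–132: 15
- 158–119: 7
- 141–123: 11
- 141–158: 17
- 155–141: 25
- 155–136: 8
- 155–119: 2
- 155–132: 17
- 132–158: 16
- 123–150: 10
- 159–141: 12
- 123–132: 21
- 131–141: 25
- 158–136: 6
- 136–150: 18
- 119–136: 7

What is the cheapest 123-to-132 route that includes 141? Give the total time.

Best 123 to 141: 123–141 costing 11
Shortest 141→132: 141–158–136–132 = 26
Total via 141: 11 + 26 = 37 s.

37 s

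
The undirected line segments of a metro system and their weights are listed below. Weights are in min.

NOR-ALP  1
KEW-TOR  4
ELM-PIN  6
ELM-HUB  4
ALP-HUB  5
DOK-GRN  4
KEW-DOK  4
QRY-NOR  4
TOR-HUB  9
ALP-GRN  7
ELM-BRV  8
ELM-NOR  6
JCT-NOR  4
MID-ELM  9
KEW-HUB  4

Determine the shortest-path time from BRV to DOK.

20 min

Candidate routes:
BRV–ELM–NOR–ALP–GRN–DOK: 8+6+1+7+4 = 26
BRV–ELM–HUB–KEW–DOK: 8+4+4+4 = 20
The minimum is 20 min via BRV–ELM–HUB–KEW–DOK.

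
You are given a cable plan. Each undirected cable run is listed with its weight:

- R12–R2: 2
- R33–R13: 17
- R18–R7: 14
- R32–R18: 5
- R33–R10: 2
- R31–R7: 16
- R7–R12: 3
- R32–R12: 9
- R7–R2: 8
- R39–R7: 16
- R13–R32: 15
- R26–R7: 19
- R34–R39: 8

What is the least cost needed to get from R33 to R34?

Enumerating some paths:
R33–R13–R32–R18–R7–R39–R34: 17+15+5+14+16+8 = 75
R33–R13–R32–R12–R7–R39–R34: 17+15+9+3+16+8 = 68
R33–R13–R32–R12–R2–R7–R39–R34: 17+15+9+2+8+16+8 = 75
The minimum is 68 via R33–R13–R32–R12–R7–R39–R34.

68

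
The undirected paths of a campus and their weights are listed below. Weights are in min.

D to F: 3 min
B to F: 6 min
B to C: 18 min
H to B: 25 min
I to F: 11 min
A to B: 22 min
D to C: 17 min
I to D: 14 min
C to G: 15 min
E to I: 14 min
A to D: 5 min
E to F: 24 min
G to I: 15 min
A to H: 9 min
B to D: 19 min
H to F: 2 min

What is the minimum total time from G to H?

Enumerating some paths:
G - C - B - F - H: 15+18+6+2 = 41
G - I - F - H: 15+11+2 = 28
G - C - D - F - H: 15+17+3+2 = 37
G - I - D - F - H: 15+14+3+2 = 34
Cheapest is G - I - F - H at 28 min.

28 min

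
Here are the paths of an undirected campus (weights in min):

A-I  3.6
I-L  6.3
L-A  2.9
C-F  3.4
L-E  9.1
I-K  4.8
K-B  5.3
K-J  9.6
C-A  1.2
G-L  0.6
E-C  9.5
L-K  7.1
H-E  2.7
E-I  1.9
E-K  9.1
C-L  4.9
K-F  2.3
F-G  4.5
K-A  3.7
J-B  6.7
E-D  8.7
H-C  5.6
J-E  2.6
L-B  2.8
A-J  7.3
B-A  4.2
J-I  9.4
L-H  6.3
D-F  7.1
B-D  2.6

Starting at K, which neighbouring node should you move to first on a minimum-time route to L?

Enumerating some paths:
K–A–L: 3.7+2.9 = 6.6
K–L: 7.1 = 7.1
Cheapest is K–A–L at 6.6 min.
So from K the first move is to A.

A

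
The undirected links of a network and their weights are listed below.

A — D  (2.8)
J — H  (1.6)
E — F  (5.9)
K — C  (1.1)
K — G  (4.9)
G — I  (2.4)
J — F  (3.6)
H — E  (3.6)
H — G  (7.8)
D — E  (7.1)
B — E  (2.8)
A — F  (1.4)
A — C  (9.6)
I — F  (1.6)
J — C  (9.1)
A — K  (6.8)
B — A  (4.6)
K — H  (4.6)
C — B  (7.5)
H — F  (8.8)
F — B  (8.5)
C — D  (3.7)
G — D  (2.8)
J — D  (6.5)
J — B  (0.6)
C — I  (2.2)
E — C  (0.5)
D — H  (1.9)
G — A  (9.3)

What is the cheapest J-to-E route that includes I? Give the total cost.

7.9

Shortest J→I: J → F → I = 5.2
Best I to E: I → C → E costing 2.7
Total via I: 5.2 + 2.7 = 7.9.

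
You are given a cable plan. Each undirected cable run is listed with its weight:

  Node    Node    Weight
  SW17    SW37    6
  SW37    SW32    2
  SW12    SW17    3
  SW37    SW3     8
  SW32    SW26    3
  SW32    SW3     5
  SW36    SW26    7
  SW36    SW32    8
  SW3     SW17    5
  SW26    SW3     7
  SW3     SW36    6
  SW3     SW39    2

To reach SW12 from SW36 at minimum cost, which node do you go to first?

SW3

Candidate routes:
SW36 - SW26 - SW32 - SW37 - SW17 - SW12: 7+3+2+6+3 = 21
SW36 - SW3 - SW17 - SW12: 6+5+3 = 14
SW36 - SW32 - SW37 - SW17 - SW12: 8+2+6+3 = 19
SW36 - SW32 - SW3 - SW17 - SW12: 8+5+5+3 = 21
Cheapest is SW36 - SW3 - SW17 - SW12 at 14.
So from SW36 the first move is to SW3.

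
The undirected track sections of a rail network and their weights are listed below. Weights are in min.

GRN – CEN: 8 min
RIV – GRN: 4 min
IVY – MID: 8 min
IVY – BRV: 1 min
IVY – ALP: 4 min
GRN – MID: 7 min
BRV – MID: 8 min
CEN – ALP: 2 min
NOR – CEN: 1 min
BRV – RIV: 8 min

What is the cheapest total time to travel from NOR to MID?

15 min

Compare a few routes:
NOR - CEN - ALP - IVY - BRV - MID: 1+2+4+1+8 = 16
NOR - CEN - ALP - IVY - MID: 1+2+4+8 = 15
The minimum is 15 min via NOR - CEN - ALP - IVY - MID.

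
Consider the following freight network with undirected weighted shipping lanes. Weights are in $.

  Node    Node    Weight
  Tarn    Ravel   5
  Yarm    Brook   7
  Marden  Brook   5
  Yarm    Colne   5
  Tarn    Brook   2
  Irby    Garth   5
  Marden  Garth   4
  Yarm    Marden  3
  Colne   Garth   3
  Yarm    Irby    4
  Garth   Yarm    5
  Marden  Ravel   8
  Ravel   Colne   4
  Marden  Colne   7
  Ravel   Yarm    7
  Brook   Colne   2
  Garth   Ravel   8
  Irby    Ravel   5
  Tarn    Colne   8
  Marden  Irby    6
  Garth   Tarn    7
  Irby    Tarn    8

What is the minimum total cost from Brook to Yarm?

Candidate routes:
Brook–Yarm: 7 = 7
Brook–Marden–Yarm: 5+3 = 8
Cheapest is Brook–Yarm at $7.

$7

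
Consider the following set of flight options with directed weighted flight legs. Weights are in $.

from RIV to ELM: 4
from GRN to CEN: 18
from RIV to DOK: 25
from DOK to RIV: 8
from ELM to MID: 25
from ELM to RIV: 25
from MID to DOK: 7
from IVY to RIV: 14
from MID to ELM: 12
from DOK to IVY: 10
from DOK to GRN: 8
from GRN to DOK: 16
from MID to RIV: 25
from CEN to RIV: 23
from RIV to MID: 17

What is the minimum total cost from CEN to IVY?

$57

Shortest distances from CEN:
CEN: 0
RIV: 23  (via CEN)
ELM: 27  (via RIV)
MID: 40  (via RIV)
DOK: 47  (via MID)
GRN: 55  (via DOK)
IVY: 57  (via DOK)
Shortest route: CEN → RIV → MID → DOK → IVY = $57.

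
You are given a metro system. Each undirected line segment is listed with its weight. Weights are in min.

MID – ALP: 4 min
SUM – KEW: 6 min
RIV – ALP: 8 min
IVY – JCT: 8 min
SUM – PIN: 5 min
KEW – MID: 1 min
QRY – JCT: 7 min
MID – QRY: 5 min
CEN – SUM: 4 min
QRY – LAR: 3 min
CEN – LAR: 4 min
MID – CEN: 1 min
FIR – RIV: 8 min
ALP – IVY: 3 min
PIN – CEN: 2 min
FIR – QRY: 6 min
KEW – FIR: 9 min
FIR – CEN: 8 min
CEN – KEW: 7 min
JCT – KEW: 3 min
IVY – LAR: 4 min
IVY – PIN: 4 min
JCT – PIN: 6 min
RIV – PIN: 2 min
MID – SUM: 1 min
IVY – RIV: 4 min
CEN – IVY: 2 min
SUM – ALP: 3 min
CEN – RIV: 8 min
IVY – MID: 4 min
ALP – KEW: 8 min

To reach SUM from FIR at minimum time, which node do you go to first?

Candidate routes:
FIR - KEW - MID - SUM: 9+1+1 = 11
FIR - CEN - MID - SUM: 8+1+1 = 10
The minimum is 10 min via FIR - CEN - MID - SUM.
So from FIR the first move is to CEN.

CEN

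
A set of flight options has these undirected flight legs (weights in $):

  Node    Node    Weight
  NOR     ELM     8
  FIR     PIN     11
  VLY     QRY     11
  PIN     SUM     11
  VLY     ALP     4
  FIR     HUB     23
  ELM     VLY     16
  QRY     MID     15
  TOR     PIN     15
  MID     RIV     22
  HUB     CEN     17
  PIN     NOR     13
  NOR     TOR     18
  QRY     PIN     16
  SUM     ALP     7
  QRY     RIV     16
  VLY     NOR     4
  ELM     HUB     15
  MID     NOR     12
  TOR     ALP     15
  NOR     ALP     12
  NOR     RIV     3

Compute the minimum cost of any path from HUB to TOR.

$41

Running Dijkstra from HUB:
HUB: 0
ELM: 15  (via HUB)
CEN: 17  (via HUB)
FIR: 23  (via HUB)
NOR: 23  (via ELM)
RIV: 26  (via NOR)
VLY: 27  (via NOR)
ALP: 31  (via VLY)
PIN: 34  (via FIR)
MID: 35  (via NOR)
SUM: 38  (via ALP)
QRY: 38  (via VLY)
TOR: 41  (via NOR)
Shortest route: HUB–ELM–NOR–TOR = $41.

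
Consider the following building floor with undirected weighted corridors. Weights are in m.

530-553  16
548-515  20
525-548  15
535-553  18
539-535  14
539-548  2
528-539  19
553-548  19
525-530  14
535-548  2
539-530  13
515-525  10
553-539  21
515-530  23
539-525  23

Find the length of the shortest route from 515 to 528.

Compare a few routes:
515–525–539–528: 10+23+19 = 52
515–525–548–539–528: 10+15+2+19 = 46
515–548–539–528: 20+2+19 = 41
The minimum is 41 m via 515–548–539–528.

41 m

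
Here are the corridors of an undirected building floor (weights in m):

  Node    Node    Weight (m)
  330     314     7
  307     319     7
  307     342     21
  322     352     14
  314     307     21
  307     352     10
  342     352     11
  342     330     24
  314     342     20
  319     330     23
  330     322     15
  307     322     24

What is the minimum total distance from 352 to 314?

Compare a few routes:
352–307–314: 10+21 = 31
352–322–330–314: 14+15+7 = 36
The minimum is 31 m via 352–307–314.

31 m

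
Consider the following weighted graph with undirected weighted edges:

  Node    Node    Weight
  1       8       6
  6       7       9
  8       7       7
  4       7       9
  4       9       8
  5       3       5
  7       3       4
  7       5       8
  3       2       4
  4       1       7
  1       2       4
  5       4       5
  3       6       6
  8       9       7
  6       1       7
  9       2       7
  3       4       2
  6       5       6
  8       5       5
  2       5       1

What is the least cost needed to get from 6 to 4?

Running Dijkstra from 6:
6: 0
3: 6  (via 6)
5: 6  (via 6)
1: 7  (via 6)
2: 7  (via 5)
4: 8  (via 3)
Shortest route: 6 → 3 → 4 = 8.

8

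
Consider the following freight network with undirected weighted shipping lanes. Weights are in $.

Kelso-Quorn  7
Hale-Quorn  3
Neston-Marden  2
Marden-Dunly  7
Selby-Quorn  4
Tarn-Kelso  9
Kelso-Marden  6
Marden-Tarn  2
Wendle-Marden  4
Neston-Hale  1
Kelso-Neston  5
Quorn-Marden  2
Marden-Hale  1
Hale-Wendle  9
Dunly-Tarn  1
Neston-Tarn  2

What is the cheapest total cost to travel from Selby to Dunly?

$9

Enumerating some paths:
Selby → Quorn → Hale → Neston → Tarn → Dunly: 4+3+1+2+1 = 11
Selby → Quorn → Marden → Tarn → Dunly: 4+2+2+1 = 9
Cheapest is Selby → Quorn → Marden → Tarn → Dunly at $9.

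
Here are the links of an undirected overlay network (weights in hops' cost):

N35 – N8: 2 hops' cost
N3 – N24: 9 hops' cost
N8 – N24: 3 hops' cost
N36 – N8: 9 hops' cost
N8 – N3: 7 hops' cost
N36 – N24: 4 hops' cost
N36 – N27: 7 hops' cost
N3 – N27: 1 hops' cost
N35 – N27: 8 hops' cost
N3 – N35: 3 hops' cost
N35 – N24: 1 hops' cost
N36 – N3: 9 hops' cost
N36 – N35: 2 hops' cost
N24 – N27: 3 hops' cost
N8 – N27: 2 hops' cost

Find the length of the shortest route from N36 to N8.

4 hops' cost

Shortest distances from N36:
N36: 0
N35: 2  (via N36)
N24: 3  (via N35)
N8: 4  (via N35)
Shortest route: N36 → N35 → N8 = 4 hops' cost.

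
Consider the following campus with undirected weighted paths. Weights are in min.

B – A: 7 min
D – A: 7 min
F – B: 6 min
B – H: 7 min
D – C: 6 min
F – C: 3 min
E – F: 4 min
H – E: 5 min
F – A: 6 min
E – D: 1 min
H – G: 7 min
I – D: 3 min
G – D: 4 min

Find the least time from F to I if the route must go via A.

16 min

Shortest F→A: F–A = 6
Shortest A→I: A–D–I = 10
Total via A: 6 + 10 = 16 min.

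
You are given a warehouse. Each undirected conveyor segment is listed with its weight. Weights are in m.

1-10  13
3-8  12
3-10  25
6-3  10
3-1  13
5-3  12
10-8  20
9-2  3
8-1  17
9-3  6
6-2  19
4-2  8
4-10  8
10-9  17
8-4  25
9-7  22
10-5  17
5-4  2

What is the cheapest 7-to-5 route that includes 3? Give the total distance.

40 m

Shortest 7→3: 7 → 9 → 3 = 28
Best 3 to 5: 3 → 5 costing 12
Total via 3: 28 + 12 = 40 m.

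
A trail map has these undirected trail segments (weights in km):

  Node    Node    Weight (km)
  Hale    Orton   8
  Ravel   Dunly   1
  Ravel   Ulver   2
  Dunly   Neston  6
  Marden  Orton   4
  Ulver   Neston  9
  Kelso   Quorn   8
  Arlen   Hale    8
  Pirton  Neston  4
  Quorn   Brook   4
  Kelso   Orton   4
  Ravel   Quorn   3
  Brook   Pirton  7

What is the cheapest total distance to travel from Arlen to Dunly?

Enumerating some paths:
Arlen - Hale - Orton - Kelso - Quorn - Ravel - Ulver - Neston - Dunly: 8+8+4+8+3+2+9+6 = 48
Arlen - Hale - Orton - Kelso - Quorn - Ravel - Dunly: 8+8+4+8+3+1 = 32
The minimum is 32 km via Arlen - Hale - Orton - Kelso - Quorn - Ravel - Dunly.

32 km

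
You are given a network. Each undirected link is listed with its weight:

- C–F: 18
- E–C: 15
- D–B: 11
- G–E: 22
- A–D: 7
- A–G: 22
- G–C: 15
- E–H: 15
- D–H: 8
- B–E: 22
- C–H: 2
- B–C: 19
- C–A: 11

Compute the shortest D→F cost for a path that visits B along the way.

48

Best D to B: D → B costing 11
Best B to F: B → C → F costing 37
Total via B: 11 + 37 = 48.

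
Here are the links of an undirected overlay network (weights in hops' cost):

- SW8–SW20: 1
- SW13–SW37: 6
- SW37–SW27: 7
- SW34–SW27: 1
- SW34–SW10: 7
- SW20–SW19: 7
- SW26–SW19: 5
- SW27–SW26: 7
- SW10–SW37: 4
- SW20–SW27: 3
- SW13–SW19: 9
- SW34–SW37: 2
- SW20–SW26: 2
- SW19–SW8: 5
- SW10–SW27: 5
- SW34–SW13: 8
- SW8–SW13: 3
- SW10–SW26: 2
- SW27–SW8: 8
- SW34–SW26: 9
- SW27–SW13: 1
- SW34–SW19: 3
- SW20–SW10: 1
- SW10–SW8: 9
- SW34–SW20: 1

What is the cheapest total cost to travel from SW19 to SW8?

Settle nodes by increasing distance from SW19:
SW19: 0
SW34: 3  (via SW19)
SW27: 4  (via SW34)
SW20: 4  (via SW34)
SW8: 5  (via SW19)
Shortest route: SW19 → SW8 = 5 hops' cost.

5 hops' cost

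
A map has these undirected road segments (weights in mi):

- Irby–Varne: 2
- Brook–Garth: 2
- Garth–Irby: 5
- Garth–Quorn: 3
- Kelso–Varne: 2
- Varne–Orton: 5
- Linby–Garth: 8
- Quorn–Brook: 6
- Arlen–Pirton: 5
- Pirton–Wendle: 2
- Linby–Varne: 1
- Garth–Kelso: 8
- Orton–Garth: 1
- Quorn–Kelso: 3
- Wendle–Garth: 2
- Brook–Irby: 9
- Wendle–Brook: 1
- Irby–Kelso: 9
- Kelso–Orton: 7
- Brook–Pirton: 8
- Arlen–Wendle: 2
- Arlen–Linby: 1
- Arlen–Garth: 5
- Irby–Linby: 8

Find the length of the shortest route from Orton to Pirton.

5 mi

Enumerating some paths:
Orton → Garth → Wendle → Pirton: 1+2+2 = 5
Orton → Garth → Brook → Wendle → Pirton: 1+2+1+2 = 6
Cheapest is Orton → Garth → Wendle → Pirton at 5 mi.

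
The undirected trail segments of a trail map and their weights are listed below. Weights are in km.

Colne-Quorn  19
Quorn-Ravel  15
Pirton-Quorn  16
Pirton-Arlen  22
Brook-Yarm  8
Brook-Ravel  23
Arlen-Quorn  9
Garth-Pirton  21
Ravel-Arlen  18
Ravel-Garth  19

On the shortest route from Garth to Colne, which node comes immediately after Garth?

Compare a few routes:
Garth → Ravel → Arlen → Quorn → Colne: 19+18+9+19 = 65
Garth → Ravel → Quorn → Colne: 19+15+19 = 53
Garth → Pirton → Quorn → Colne: 21+16+19 = 56
The minimum is 53 km via Garth → Ravel → Quorn → Colne.
So from Garth the first move is to Ravel.

Ravel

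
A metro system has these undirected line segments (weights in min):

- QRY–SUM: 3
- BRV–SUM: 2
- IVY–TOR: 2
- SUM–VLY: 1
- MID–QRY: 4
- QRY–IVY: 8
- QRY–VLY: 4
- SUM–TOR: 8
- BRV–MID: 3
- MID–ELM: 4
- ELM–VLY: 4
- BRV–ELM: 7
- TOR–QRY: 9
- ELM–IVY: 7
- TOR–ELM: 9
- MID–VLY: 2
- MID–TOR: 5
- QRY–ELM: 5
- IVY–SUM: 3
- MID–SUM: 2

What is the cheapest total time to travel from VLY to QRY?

4 min

Shortest distances from VLY:
VLY: 0
SUM: 1  (via VLY)
MID: 2  (via VLY)
BRV: 3  (via SUM)
ELM: 4  (via VLY)
IVY: 4  (via SUM)
QRY: 4  (via VLY)
Shortest route: VLY → QRY = 4 min.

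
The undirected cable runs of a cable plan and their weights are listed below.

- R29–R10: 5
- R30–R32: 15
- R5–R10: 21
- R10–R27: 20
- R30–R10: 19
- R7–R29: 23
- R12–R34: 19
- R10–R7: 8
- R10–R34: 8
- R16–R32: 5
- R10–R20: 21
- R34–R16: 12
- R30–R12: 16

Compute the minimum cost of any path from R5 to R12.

Shortest distances from R5:
R5: 0
R10: 21  (via R5)
R29: 26  (via R10)
R7: 29  (via R10)
R34: 29  (via R10)
R30: 40  (via R10)
R27: 41  (via R10)
R16: 41  (via R34)
R20: 42  (via R10)
R32: 46  (via R16)
R12: 48  (via R34)
Shortest route: R5 → R10 → R34 → R12 = 48.

48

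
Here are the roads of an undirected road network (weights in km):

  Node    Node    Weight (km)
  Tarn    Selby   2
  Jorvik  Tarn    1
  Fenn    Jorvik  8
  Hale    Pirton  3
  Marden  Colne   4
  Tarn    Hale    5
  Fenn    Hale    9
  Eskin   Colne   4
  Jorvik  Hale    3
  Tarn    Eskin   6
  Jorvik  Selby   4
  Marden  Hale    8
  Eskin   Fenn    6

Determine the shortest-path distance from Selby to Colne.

12 km

Enumerating some paths:
Selby → Tarn → Jorvik → Hale → Marden → Colne: 2+1+3+8+4 = 18
Selby → Tarn → Hale → Marden → Colne: 2+5+8+4 = 19
Selby → Tarn → Eskin → Colne: 2+6+4 = 12
Selby → Jorvik → Tarn → Eskin → Colne: 4+1+6+4 = 15
Cheapest is Selby → Tarn → Eskin → Colne at 12 km.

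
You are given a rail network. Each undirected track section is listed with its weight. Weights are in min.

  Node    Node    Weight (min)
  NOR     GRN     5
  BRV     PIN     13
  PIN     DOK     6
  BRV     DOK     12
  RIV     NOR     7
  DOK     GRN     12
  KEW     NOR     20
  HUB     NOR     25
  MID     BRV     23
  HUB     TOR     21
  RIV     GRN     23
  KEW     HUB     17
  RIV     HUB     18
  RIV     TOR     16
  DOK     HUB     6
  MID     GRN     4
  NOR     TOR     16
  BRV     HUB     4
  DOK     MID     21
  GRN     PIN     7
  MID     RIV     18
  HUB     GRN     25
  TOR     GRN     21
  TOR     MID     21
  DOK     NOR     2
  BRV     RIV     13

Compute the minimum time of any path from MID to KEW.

29 min

Candidate routes:
MID–GRN–DOK–NOR–KEW: 4+12+2+20 = 38
MID–GRN–NOR–KEW: 4+5+20 = 29
MID–GRN–NOR–DOK–HUB–KEW: 4+5+2+6+17 = 34
The minimum is 29 min via MID–GRN–NOR–KEW.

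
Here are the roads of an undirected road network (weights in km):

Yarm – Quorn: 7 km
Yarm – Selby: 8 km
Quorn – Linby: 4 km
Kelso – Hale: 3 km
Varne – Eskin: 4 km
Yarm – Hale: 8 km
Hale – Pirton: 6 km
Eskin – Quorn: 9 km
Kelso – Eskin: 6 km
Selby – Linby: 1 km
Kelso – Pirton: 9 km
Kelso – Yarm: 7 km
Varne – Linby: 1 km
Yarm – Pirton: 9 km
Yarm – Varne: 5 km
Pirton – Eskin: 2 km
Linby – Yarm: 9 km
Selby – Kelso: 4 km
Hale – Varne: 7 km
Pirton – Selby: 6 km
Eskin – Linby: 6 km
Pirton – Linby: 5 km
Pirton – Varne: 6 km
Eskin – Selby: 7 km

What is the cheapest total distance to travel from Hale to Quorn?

Candidate routes:
Hale → Pirton → Linby → Quorn: 6+5+4 = 15
Hale → Kelso → Selby → Linby → Quorn: 3+4+1+4 = 12
Cheapest is Hale → Kelso → Selby → Linby → Quorn at 12 km.

12 km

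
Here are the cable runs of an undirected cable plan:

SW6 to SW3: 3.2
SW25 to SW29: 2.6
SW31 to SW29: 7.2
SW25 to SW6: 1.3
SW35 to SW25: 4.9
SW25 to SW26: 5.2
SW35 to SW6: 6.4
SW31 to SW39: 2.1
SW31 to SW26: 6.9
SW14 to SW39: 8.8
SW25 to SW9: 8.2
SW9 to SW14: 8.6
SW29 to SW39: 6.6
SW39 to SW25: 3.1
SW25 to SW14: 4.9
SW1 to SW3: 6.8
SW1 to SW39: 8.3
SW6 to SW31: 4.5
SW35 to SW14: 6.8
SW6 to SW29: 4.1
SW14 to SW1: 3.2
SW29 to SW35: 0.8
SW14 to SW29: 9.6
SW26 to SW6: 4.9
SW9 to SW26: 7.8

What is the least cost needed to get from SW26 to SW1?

Enumerating some paths:
SW26–SW25–SW14–SW1: 5.2+4.9+3.2 = 13.3
SW26–SW6–SW25–SW14–SW1: 4.9+1.3+4.9+3.2 = 14.3
The minimum is 13.3 via SW26–SW25–SW14–SW1.

13.3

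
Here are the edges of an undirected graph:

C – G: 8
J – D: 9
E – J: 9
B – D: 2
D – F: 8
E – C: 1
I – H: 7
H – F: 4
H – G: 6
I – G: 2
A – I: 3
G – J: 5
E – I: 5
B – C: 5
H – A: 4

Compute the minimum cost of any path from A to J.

10

Running Dijkstra from A:
A: 0
I: 3  (via A)
H: 4  (via A)
G: 5  (via I)
E: 8  (via I)
F: 8  (via H)
C: 9  (via E)
J: 10  (via G)
Shortest route: A–I–G–J = 10.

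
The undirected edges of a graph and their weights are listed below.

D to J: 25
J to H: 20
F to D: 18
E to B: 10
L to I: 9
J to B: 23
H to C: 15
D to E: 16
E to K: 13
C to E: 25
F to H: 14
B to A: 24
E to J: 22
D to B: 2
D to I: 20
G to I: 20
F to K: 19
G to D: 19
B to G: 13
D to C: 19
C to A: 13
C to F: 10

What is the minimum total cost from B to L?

31

Enumerating some paths:
B → D → G → I → L: 2+19+20+9 = 50
B → G → I → L: 13+20+9 = 42
B → D → I → L: 2+20+9 = 31
The minimum is 31 via B → D → I → L.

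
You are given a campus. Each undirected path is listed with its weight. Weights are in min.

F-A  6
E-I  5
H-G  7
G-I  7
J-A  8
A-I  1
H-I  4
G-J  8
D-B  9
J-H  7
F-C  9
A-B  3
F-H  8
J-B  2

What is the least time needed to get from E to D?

18 min

Candidate routes:
E → I → A → J → B → D: 5+1+8+2+9 = 25
E → I → H → J → B → D: 5+4+7+2+9 = 27
E → I → A → B → D: 5+1+3+9 = 18
E → I → G → J → B → D: 5+7+8+2+9 = 31
Cheapest is E → I → A → B → D at 18 min.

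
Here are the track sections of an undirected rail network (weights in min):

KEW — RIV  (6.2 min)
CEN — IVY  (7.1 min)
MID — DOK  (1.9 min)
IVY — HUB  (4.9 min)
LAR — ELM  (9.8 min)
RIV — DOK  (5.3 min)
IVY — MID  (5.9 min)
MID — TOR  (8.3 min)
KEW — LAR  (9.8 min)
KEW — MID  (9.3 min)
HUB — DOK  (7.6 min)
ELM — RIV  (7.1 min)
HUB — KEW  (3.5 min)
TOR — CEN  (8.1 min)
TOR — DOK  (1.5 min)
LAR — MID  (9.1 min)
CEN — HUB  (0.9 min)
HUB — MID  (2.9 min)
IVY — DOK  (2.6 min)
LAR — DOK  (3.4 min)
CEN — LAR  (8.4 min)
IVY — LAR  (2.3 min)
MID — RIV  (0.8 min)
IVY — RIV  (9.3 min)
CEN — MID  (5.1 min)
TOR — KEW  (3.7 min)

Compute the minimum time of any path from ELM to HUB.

10.8 min

Compare a few routes:
ELM → RIV → MID → CEN → HUB: 7.1+0.8+5.1+0.9 = 13.9
ELM → RIV → MID → HUB: 7.1+0.8+2.9 = 10.8
ELM → RIV → KEW → HUB: 7.1+6.2+3.5 = 16.8
Cheapest is ELM → RIV → MID → HUB at 10.8 min.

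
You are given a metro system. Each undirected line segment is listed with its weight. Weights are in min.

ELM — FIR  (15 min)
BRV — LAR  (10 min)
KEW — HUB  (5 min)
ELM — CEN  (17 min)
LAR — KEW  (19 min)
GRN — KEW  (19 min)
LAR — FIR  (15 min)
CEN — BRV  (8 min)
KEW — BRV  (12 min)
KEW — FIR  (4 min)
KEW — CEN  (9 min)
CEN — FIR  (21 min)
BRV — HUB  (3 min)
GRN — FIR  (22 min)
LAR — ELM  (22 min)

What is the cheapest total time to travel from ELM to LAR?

22 min

Enumerating some paths:
ELM - CEN - BRV - LAR: 17+8+10 = 35
ELM - LAR: 22 = 22
ELM - FIR - LAR: 15+15 = 30
Cheapest is ELM - LAR at 22 min.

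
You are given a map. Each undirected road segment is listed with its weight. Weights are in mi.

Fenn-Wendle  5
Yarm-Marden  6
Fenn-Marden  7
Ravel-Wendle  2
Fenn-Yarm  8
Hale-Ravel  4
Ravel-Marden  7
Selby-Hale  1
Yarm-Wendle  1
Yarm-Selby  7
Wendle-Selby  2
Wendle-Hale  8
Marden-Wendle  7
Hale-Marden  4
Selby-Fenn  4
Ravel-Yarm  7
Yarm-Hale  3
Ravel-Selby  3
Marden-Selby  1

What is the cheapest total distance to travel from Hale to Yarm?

Settle nodes by increasing distance from Hale:
Hale: 0
Selby: 1  (via Hale)
Marden: 2  (via Selby)
Wendle: 3  (via Selby)
Yarm: 3  (via Hale)
Shortest route: Hale–Yarm = 3 mi.

3 mi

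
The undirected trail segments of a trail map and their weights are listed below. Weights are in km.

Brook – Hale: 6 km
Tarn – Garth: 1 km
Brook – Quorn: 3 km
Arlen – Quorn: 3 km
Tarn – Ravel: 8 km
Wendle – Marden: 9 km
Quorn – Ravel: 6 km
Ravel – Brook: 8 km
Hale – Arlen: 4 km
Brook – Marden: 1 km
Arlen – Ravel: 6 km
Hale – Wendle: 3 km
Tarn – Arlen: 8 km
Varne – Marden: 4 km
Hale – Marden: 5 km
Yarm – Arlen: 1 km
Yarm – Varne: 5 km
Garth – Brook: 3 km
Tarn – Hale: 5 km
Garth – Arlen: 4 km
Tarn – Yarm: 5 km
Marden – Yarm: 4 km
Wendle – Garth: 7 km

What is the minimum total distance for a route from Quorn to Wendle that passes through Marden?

12 km

Shortest Quorn→Marden: Quorn–Brook–Marden = 4
Shortest Marden→Wendle: Marden–Hale–Wendle = 8
Total via Marden: 4 + 8 = 12 km.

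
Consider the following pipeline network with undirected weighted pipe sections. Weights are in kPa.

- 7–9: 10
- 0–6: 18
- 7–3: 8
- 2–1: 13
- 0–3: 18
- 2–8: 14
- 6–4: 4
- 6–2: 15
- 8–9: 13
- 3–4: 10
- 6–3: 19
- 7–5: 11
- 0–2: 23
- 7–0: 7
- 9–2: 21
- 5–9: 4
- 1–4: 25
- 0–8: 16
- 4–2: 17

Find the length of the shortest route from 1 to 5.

Settle nodes by increasing distance from 1:
1: 0
2: 13  (via 1)
4: 25  (via 1)
8: 27  (via 2)
6: 28  (via 2)
9: 34  (via 2)
3: 35  (via 4)
0: 36  (via 2)
5: 38  (via 9)
Shortest route: 1 → 2 → 9 → 5 = 38 kPa.

38 kPa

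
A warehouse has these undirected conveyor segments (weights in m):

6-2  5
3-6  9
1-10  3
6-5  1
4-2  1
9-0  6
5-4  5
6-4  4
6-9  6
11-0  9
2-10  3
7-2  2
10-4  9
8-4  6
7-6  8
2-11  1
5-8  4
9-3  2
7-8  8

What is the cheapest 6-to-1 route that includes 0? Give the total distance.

Shortest 6→0: 6–9–0 = 12
Best 0 to 1: 0–11–2–10–1 costing 16
Total via 0: 12 + 16 = 28 m.

28 m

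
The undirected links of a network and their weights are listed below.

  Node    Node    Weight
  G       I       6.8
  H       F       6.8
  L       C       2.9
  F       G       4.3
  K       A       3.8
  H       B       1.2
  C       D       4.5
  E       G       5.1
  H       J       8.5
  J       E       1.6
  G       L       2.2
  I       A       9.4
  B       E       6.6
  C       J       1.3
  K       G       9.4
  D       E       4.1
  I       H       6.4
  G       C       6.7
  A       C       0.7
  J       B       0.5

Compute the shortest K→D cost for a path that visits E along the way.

Shortest K→E: K → A → C → J → E = 7.4
Shortest E→D: E → D = 4.1
Total via E: 7.4 + 4.1 = 11.5.

11.5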